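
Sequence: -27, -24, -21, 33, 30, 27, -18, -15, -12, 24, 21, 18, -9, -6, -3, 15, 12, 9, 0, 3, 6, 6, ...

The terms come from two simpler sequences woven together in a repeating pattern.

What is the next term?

3

The slot pattern repeats as AAABBB (period 6), so there are 2 interleaved tracks.
Track A: -27, -24, -21, -18, -15, -12, -9, -6, -3, 0, 3, 6 — linear: a_n = -30 + 3·n.
Track B: 33, 30, 27, 24, 21, 18, 15, 12, 9, 6 — arithmetic, step −3.
The 23rd slot belongs to track B; its 11th term is 3.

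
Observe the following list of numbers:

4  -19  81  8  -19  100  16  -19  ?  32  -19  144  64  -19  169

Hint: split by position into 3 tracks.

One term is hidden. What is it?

Split by position mod 3: positions 1, 4, 7, … form one track, and each other residue class forms its own.
Track A: 4, 8, 16, 32, 64. Powers 2^2, 2^3, 2^4, ….
Track B: -19, -19, -19, -19, -19. Constant -19.
Track C: 81, 100, ?, 144, 169. The squares 9², 10², 11², ….
Filling track C at index 3 by its rule yields 121.

121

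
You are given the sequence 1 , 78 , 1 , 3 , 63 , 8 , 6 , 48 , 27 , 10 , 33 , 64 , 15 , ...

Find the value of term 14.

The terms cycle through 3 interleaved subsequences.
Track A: 1, 3, 6, 10, 15. Triangular numbers starting at T_1.
Track B: 78, 63, 48, 33. Arithmetic, step −15.
Track C: 1, 8, 27, 64. Consecutive cubes n³ from n = 1.
Position 14 → track B, term 5 = 18.

18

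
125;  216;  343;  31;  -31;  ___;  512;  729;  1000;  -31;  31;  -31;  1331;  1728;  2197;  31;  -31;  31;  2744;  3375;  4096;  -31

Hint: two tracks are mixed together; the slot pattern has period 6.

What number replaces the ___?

31

Reading positions in blocks of 6 reveals the pattern AAABBB — 2 tracks woven together.
Stream A is 125, 216, 343, 512, 729, 1000, 1331, 1728, 2197, 2744, 3375, 4096, which is the cubes 5³, 6³, 7³, ….
Stream B is 31, -31, ?, -31, 31, -31, 31, -31, 31, -31, which is oscillating between 31 and -31.
So the missing entry in stream B is 31.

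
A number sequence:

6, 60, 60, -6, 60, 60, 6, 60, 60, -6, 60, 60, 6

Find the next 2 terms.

60, 60

Reading positions in blocks of 3 reveals the pattern ABB — 2 tracks woven together.
Track A: 6, -6, 6, -6, 6 (oscillating between 6 and -6).
Track B: 60, 60, 60, 60, 60, 60, 60, 60 (the constant sequence 60).
The 14th slot belongs to track B; its 9th term is 60.
The 15th slot belongs to track B; its 10th term is 60.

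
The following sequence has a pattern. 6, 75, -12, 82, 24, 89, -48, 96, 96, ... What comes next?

103

Positions 1, 3, 5, … form one subsequence and positions 2, 4, 6, … form another.
Subsequence A: 6, -12, 24, -48, 96 — geometric, ×-2 each step.
Subsequence B: 75, 82, 89, 96 — adding 7 each time.
Position 10 falls in subsequence B as its term 5, giving 103.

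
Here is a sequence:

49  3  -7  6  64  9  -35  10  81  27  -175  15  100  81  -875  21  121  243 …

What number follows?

Split by position mod 4 into 4 tracks.
Track A: 49, 64, 81, 100, 121 — perfect squares starting at 7².
Track B: 3, 9, 27, 81, 243 — powers of 3.
Track C: -7, -35, -175, -875 — a geometric progression (common ratio 5).
Track D: 6, 10, 15, 21 — triangular numbers n(n+1)/2 for n = 3, 4, ….
The 19th slot belongs to track C; its 5th term is -4375.

-4375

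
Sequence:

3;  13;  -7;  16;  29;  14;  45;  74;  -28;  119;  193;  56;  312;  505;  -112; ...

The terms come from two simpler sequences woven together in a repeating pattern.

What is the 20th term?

3461

The slot pattern repeats as AAB (period 3), so there are 2 interleaved tracks.
Subsequence A: 3, 13, 16, 29, 45, 74, 119, 193, 312, 505. Each term equals the sum of the previous two.
Subsequence B: -7, 14, -28, 56, -112. A geometric progression (common ratio -2).
Position 20 → subsequence A, term 14 = 3461.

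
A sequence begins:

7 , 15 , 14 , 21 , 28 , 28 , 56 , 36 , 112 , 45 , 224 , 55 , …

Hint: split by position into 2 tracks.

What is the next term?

448

The terms cycle through 2 interleaved subsequences.
Track A: 7, 14, 28, 56, 112, 224 (geometric with ratio 2).
Track B: 15, 21, 28, 36, 45, 55 (the triangular numbers T_5, T_6, …).
Position 13 → track A, term 7 = 448.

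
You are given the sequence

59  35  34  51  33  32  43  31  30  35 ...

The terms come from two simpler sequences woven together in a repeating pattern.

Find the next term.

29

Reading positions in blocks of 3 reveals the pattern ABB — 2 tracks woven together.
Track A is 59, 51, 43, 35, which is arithmetic with common difference −8.
Track B is 35, 34, 33, 32, 31, 30, which is arithmetic, step −1.
The 11th slot belongs to track B; its 7th term is 29.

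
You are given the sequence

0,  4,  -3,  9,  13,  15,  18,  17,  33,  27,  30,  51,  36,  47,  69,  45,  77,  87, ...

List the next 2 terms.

54, 124

Split by position mod 3 into 3 tracks.
Subsequence A is 0, 9, 18, 27, 36, 45, which is arithmetic, step +9.
Subsequence B is 4, 13, 17, 30, 47, 77, which is a Fibonacci-like recurrence a_n = a_{n-1} + a_{n-2}.
Subsequence C is -3, 15, 33, 51, 69, 87, which is arithmetic, step +18.
The 19th slot belongs to subsequence A; its 7th term is 54.
The 20th slot belongs to subsequence B; its 7th term is 124.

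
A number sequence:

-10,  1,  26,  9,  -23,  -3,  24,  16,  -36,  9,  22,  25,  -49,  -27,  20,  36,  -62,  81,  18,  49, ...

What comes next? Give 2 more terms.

Taking every 4th term gives 4 separate tracks.
Stream A is -10, -23, -36, -49, -62, which is arithmetic with common difference −13.
Stream B is 1, -3, 9, -27, 81, which is multiplying by -3 each time.
Stream C is 26, 24, 22, 20, 18, which is arithmetic, step −2.
Stream D is 9, 16, 25, 36, 49, which is consecutive squares n² from n = 3.
Position 21 → stream A, term 6 = -75.
Position 22 → stream B, term 6 = -243.

-75, -243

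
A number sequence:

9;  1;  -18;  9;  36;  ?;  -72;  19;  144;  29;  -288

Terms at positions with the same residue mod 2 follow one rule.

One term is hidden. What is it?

Taking every 2nd term gives 2 separate tracks.
Track A = 9, -18, 36, -72, 144, -288: geometric with ratio -2.
Track B = 1, 9, ?, 19, 29: Fibonacci-style (each term is the sum of the two before it).
Filling track B at index 3 by its rule yields 10.

10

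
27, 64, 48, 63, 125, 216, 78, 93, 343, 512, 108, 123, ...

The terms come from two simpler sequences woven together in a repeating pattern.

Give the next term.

Positions follow the repeating pattern AABB; grouping by letter gives 2 tracks.
Track A: 27, 64, 125, 216, 343, 512 (the cubes 3³, 4³, 5³, …).
Track B: 48, 63, 78, 93, 108, 123 (arithmetic with common difference +15).
The 13th slot belongs to track A; its 7th term is 729.

729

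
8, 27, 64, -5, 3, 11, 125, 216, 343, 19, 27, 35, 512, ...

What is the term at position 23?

75

The slot pattern repeats as AAABBB (period 6), so there are 2 interleaved tracks.
Track A: 8, 27, 64, 125, 216, 343, 512 — consecutive cubes n³ from n = 2.
Track B: -5, 3, 11, 19, 27, 35 — arithmetic with common difference +8.
Position 23 → track B, term 11 = 75.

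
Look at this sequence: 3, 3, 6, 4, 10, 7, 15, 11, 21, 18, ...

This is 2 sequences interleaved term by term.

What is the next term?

Split by position mod 2 into 2 tracks.
Subsequence A: 3, 6, 10, 15, 21 — the triangular numbers T_2, T_3, ….
Subsequence B: 3, 4, 7, 11, 18 — Fibonacci-style (each term is the sum of the two before it).
Term 11 comes from subsequence A (its 6th entry): 28.

28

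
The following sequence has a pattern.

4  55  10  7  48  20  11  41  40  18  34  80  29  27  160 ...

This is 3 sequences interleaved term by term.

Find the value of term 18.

320

Split by position mod 3 into 3 tracks.
Stream A: 4, 7, 11, 18, 29. Each term equals the sum of the previous two.
Stream B: 55, 48, 41, 34, 27. Arithmetic, step −7.
Stream C: 10, 20, 40, 80, 160. Geometric with ratio 2.
The 18th slot belongs to stream C; its 6th term is 320.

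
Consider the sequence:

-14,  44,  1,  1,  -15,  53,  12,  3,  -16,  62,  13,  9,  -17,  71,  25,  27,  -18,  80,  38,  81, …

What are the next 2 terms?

Taking every 4th term gives 4 separate tracks.
Stream A is -14, -15, -16, -17, -18, which is subtracting 1 each time.
Stream B is 44, 53, 62, 71, 80, which is adding 9 each time.
Stream C is 1, 12, 13, 25, 38, which is each term equals the sum of the previous two.
Stream D is 1, 3, 9, 27, 81, which is powers of 3.
The 21st slot belongs to stream A; its 6th term is -19.
The 22nd slot belongs to stream B; its 6th term is 89.

-19, 89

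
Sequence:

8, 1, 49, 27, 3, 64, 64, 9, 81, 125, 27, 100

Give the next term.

Taking every 3rd term gives 3 separate tracks.
Stream A: 8, 27, 64, 125. The cubes 2³, 3³, 4³, ….
Stream B: 1, 3, 9, 27. Powers of 3.
Stream C: 49, 64, 81, 100. Consecutive squares n² from n = 7.
Position 13 falls in stream A as its term 5, giving 216.

216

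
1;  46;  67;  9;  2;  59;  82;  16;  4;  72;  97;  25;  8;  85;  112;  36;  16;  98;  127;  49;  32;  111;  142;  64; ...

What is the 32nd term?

100

Split by position mod 4: positions 1, 5, 9, … form one track, and each other residue class forms its own.
Stream A: 1, 2, 4, 8, 16, 32 (successive powers of 2).
Stream B: 46, 59, 72, 85, 98, 111 (arithmetic with common difference +13).
Stream C: 67, 82, 97, 112, 127, 142 (linear: a_n = 52 + 15·n).
Stream D: 9, 16, 25, 36, 49, 64 (perfect squares starting at 3²).
Position 32 falls in stream D as its term 8, giving 100.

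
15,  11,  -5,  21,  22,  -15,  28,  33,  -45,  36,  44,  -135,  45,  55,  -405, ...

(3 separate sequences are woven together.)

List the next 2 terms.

55, 66

Taking every 3rd term gives 3 separate tracks.
Track A: 15, 21, 28, 36, 45. Triangular numbers starting at T_5.
Track B: 11, 22, 33, 44, 55. Arithmetic with common difference +11.
Track C: -5, -15, -45, -135, -405. Geometric, ×3 each step.
Term 16 comes from track A (its 6th entry): 55.
Position 17 falls in track B as its term 6, giving 66.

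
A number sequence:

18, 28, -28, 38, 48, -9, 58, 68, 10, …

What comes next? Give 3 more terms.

Reading positions in blocks of 3 reveals the pattern AAB — 2 tracks woven together.
Track A is 18, 28, 38, 48, 58, 68, which is adding 10 each time.
Track B is -28, -9, 10, which is linear: a_n = -47 + 19·n.
Position 10 falls in track A as its term 7, giving 78.
Position 11 → track A, term 8 = 88.
The 12th slot belongs to track B; its 4th term is 29.

78, 88, 29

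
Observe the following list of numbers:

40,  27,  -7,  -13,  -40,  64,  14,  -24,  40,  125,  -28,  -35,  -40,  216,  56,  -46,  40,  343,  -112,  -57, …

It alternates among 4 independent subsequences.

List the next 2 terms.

-40, 512

Split by position mod 4: positions 1, 5, 9, … form one track, and each other residue class forms its own.
Track A: 40, -40, 40, -40, 40. Alternating ±40.
Track B: 27, 64, 125, 216, 343. Consecutive cubes n³ from n = 3.
Track C: -7, 14, -28, 56, -112. Geometric with ratio -2.
Track D: -13, -24, -35, -46, -57. Linear: a_n = -2 − 11·n.
The 21st slot belongs to track A; its 6th term is -40.
Term 22 comes from track B (its 6th entry): 512.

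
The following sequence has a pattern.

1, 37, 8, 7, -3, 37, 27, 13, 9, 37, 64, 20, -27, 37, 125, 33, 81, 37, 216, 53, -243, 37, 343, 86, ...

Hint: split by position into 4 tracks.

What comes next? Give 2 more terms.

Read the sequence 4 terms at a time; column i is its own pattern.
Track A = 1, -3, 9, -27, 81, -243: geometric with ratio -3.
Track B = 37, 37, 37, 37, 37, 37: constant 37.
Track C = 8, 27, 64, 125, 216, 343: consecutive cubes n³ from n = 2.
Track D = 7, 13, 20, 33, 53, 86: Fibonacci-style (each term is the sum of the two before it).
Term 25 comes from track A (its 7th entry): 729.
Position 26 falls in track B as its term 7, giving 37.

729, 37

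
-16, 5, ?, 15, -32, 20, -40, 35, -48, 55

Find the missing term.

Taking every 2nd term gives 2 separate tracks.
Track A: -16, ?, -32, -40, -48. Arithmetic with common difference −8.
Track B: 5, 15, 20, 35, 55. Fibonacci-style (each term is the sum of the two before it).
So the missing entry in track A is -24.

-24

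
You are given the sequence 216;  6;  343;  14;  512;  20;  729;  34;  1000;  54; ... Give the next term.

Split by position mod 2 into 2 tracks.
Subsequence A: 216, 343, 512, 729, 1000 — the cubes 6³, 7³, 8³, ….
Subsequence B: 6, 14, 20, 34, 54 — each term equals the sum of the previous two.
Term 11 comes from subsequence A (its 6th entry): 1331.

1331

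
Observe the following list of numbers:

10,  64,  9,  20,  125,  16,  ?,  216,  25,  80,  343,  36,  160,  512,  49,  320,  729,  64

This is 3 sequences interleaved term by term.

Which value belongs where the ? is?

40

The terms cycle through 3 interleaved subsequences.
Track A is 10, 20, ?, 80, 160, 320, which is multiplying by 2 each time.
Track B is 64, 125, 216, 343, 512, 729, which is consecutive cubes n³ from n = 4.
Track C is 9, 16, 25, 36, 49, 64, which is the squares 3², 4², 5², ….
Track A's pattern makes the blank 40.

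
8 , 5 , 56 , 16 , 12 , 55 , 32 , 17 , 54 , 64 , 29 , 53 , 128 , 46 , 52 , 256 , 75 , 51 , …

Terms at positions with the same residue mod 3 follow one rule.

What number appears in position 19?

Read the sequence 3 terms at a time; column i is its own pattern.
Track A = 8, 16, 32, 64, 128, 256: powers 2^3, 2^4, 2^5, ….
Track B = 5, 12, 17, 29, 46, 75: a Fibonacci-like recurrence a_n = a_{n-1} + a_{n-2}.
Track C = 56, 55, 54, 53, 52, 51: subtracting 1 each time.
Position 19 falls in track A as its term 7, giving 512.

512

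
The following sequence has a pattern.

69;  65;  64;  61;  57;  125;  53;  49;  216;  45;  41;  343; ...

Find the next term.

Positions follow the repeating pattern AAB; grouping by letter gives 2 tracks.
Subsequence A: 69, 65, 61, 57, 53, 49, 45, 41. Subtracting 4 each time.
Subsequence B: 64, 125, 216, 343. Perfect cubes starting at 4³.
Term 13 comes from subsequence A (its 9th entry): 37.

37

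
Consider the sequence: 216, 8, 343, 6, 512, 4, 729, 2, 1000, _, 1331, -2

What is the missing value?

Taking every 2nd term gives 2 separate tracks.
Stream A is 216, 343, 512, 729, 1000, 1331, which is perfect cubes starting at 6³.
Stream B is 8, 6, 4, 2, ?, -2, which is subtracting 2 each time.
Filling stream B at index 5 by its rule yields 0.

0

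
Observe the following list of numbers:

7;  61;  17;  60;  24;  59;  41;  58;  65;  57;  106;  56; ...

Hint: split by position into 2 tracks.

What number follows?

The terms cycle through 2 interleaved subsequences.
Subsequence A = 7, 17, 24, 41, 65, 106: Fibonacci-style (each term is the sum of the two before it).
Subsequence B = 61, 60, 59, 58, 57, 56: linear: a_n = 62 − n.
Term 13 comes from subsequence A (its 7th entry): 171.

171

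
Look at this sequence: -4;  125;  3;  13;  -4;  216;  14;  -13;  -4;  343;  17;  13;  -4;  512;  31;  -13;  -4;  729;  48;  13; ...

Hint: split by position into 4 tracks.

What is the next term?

-4

The terms cycle through 4 interleaved subsequences.
Stream A is -4, -4, -4, -4, -4, which is the constant sequence -4.
Stream B is 125, 216, 343, 512, 729, which is perfect cubes starting at 5³.
Stream C is 3, 14, 17, 31, 48, which is each term equals the sum of the previous two.
Stream D is 13, -13, 13, -13, 13, which is oscillating between 13 and -13.
The 21st slot belongs to stream A; its 6th term is -4.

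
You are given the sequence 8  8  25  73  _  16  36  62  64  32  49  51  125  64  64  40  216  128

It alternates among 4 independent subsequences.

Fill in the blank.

Split by position mod 4 into 4 tracks.
Subsequence A: 8, ?, 64, 125, 216 — the cubes 2³, 3³, 4³, ….
Subsequence B: 8, 16, 32, 64, 128 — a geometric progression (common ratio 2).
Subsequence C: 25, 36, 49, 64 — perfect squares starting at 5².
Subsequence D: 73, 62, 51, 40 — arithmetic with common difference −11.
Filling subsequence A at index 2 by its rule yields 27.

27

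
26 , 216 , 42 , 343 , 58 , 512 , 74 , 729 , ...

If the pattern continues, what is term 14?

1728

Split by position mod 2 into 2 tracks.
Track A: 26, 42, 58, 74 (adding 16 each time).
Track B: 216, 343, 512, 729 (the cubes 6³, 7³, 8³, …).
The 14th slot belongs to track B; its 7th term is 1728.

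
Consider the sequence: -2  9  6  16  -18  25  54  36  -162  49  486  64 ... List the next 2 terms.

-1458, 81

The terms cycle through 2 interleaved subsequences.
Track A: -2, 6, -18, 54, -162, 486 — geometric, ×-3 each step.
Track B: 9, 16, 25, 36, 49, 64 — the squares 3², 4², 5², ….
Term 13 comes from track A (its 7th entry): -1458.
Position 14 → track B, term 7 = 81.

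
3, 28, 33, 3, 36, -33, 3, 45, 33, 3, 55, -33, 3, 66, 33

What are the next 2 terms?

Split by position mod 3: positions 1, 4, 7, … form one track, and each other residue class forms its own.
Stream A = 3, 3, 3, 3, 3: the constant sequence 3.
Stream B = 28, 36, 45, 55, 66: the triangular numbers T_7, T_8, ….
Stream C = 33, -33, 33, -33, 33: alternating ±33.
Term 16 comes from stream A (its 6th entry): 3.
Position 17 falls in stream B as its term 6, giving 78.

3, 78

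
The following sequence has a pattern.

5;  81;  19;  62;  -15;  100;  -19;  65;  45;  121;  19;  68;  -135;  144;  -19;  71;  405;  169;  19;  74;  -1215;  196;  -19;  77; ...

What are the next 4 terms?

3645, 225, 19, 80

Taking every 4th term gives 4 separate tracks.
Subsequence A = 5, -15, 45, -135, 405, -1215: a geometric progression (common ratio -3).
Subsequence B = 81, 100, 121, 144, 169, 196: the squares 9², 10², 11², ….
Subsequence C = 19, -19, 19, -19, 19, -19: the oscillation 19·(−1)^(n+1).
Subsequence D = 62, 65, 68, 71, 74, 77: arithmetic with common difference +3.
The 25th slot belongs to subsequence A; its 7th term is 3645.
Term 26 comes from subsequence B (its 7th entry): 225.
Position 27 falls in subsequence C as its term 7, giving 19.
Position 28 → subsequence D, term 7 = 80.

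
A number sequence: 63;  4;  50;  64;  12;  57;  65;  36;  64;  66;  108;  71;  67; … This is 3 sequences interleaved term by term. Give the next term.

324

The terms cycle through 3 interleaved subsequences.
Track A is 63, 64, 65, 66, 67, which is arithmetic, step +1.
Track B is 4, 12, 36, 108, which is a geometric progression (common ratio 3).
Track C is 50, 57, 64, 71, which is arithmetic with common difference +7.
The 14th slot belongs to track B; its 5th term is 324.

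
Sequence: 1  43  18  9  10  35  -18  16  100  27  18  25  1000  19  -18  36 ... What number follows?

The terms cycle through 4 interleaved subsequences.
Stream A: 1, 10, 100, 1000 (successive powers of 10).
Stream B: 43, 35, 27, 19 (subtracting 8 each time).
Stream C: 18, -18, 18, -18 (the oscillation 18·(−1)^(n+1)).
Stream D: 9, 16, 25, 36 (the squares 3², 4², 5², …).
The 17th slot belongs to stream A; its 5th term is 10000.

10000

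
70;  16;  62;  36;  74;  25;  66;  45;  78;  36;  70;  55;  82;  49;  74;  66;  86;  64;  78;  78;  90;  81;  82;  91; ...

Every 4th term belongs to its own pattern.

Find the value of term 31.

90

Taking every 4th term gives 4 separate tracks.
Stream A: 70, 74, 78, 82, 86, 90 (arithmetic with common difference +4).
Stream B: 16, 25, 36, 49, 64, 81 (consecutive squares n² from n = 4).
Stream C: 62, 66, 70, 74, 78, 82 (adding 4 each time).
Stream D: 36, 45, 55, 66, 78, 91 (triangular numbers starting at T_8).
Position 31 falls in stream C as its term 8, giving 90.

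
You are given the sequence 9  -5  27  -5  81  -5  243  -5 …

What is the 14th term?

Odd-indexed and even-indexed terms follow separate rules.
Track A is 9, 27, 81, 243, which is powers 3^2, 3^3, 3^4, ….
Track B is -5, -5, -5, -5, which is always -5.
Position 14 falls in track B as its term 7, giving -5.

-5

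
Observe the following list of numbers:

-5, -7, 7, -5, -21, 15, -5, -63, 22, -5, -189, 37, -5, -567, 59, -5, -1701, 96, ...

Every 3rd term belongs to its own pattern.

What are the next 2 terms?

-5, -5103

Read the sequence 3 terms at a time; column i is its own pattern.
Subsequence A = -5, -5, -5, -5, -5, -5: always -5.
Subsequence B = -7, -21, -63, -189, -567, -1701: a geometric progression (common ratio 3).
Subsequence C = 7, 15, 22, 37, 59, 96: each term equals the sum of the previous two.
Position 19 → subsequence A, term 7 = -5.
Term 20 comes from subsequence B (its 7th entry): -5103.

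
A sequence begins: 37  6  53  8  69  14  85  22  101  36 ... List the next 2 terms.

Positions 1, 3, 5, … form one subsequence and positions 2, 4, 6, … form another.
Track A: 37, 53, 69, 85, 101 (adding 16 each time).
Track B: 6, 8, 14, 22, 36 (Fibonacci-style (each term is the sum of the two before it)).
Position 11 falls in track A as its term 6, giving 117.
Term 12 comes from track B (its 6th entry): 58.

117, 58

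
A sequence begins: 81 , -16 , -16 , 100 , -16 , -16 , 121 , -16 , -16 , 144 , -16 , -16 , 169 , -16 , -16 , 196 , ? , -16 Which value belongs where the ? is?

Positions follow the repeating pattern ABB; grouping by letter gives 2 tracks.
Subsequence A: 81, 100, 121, 144, 169, 196. Consecutive squares n² from n = 9.
Subsequence B: -16, -16, -16, -16, -16, -16, -16, -16, -16, -16, ?, -16. Always -16.
So the missing entry in subsequence B is -16.

-16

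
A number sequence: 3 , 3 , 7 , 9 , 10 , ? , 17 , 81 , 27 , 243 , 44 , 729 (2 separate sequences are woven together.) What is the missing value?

Odd-indexed and even-indexed terms follow separate rules.
Subsequence A: 3, 7, 10, 17, 27, 44 — each term equals the sum of the previous two.
Subsequence B: 3, 9, ?, 81, 243, 729 — powers of 3.
The gap is subsequence B's term 3; the rule gives 27.

27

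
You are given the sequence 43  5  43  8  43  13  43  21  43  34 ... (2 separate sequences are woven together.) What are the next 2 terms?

43, 55

Taking every 2nd term gives 2 separate tracks.
Stream A: 43, 43, 43, 43, 43 (the constant sequence 43).
Stream B: 5, 8, 13, 21, 34 (Fibonacci-style (each term is the sum of the two before it)).
The 11th slot belongs to stream A; its 6th term is 43.
Term 12 comes from stream B (its 6th entry): 55.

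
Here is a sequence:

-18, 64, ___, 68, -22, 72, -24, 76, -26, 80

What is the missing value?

Odd-indexed and even-indexed terms follow separate rules.
Subsequence A = -18, ?, -22, -24, -26: subtracting 2 each time.
Subsequence B = 64, 68, 72, 76, 80: arithmetic, step +4.
So the missing entry in subsequence A is -20.

-20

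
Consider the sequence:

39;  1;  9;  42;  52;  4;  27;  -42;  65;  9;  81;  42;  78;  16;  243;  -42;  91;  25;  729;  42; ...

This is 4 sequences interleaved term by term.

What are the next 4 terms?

104, 36, 2187, -42

Read the sequence 4 terms at a time; column i is its own pattern.
Track A: 39, 52, 65, 78, 91 (arithmetic, step +13).
Track B: 1, 4, 9, 16, 25 (consecutive squares n² from n = 1).
Track C: 9, 27, 81, 243, 729 (geometric with ratio 3).
Track D: 42, -42, 42, -42, 42 (the oscillation 42·(−1)^(n+1)).
Term 21 comes from track A (its 6th entry): 104.
The 22nd slot belongs to track B; its 6th term is 36.
Term 23 comes from track C (its 6th entry): 2187.
Position 24 falls in track D as its term 6, giving -42.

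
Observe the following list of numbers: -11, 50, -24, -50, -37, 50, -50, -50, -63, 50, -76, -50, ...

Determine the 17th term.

-115

Split by position mod 2 into 2 tracks.
Track A: -11, -24, -37, -50, -63, -76 — subtracting 13 each time.
Track B: 50, -50, 50, -50, 50, -50 — the oscillation 50·(−1)^(n+1).
Term 17 comes from track A (its 9th entry): -115.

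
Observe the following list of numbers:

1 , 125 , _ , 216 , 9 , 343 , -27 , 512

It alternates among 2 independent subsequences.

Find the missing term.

-3

The terms cycle through 2 interleaved subsequences.
Stream A: 1, ?, 9, -27 (multiplying by -3 each time).
Stream B: 125, 216, 343, 512 (perfect cubes starting at 5³).
So the missing entry in stream A is -3.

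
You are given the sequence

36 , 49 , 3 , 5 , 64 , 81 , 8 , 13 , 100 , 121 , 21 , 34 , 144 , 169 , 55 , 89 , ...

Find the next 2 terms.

Reading positions in blocks of 4 reveals the pattern AABB — 2 tracks woven together.
Track A: 36, 49, 64, 81, 100, 121, 144, 169 (consecutive squares n² from n = 6).
Track B: 3, 5, 8, 13, 21, 34, 55, 89 (a Fibonacci-like recurrence a_n = a_{n-1} + a_{n-2}).
Position 17 → track A, term 9 = 196.
Position 18 → track A, term 10 = 225.

196, 225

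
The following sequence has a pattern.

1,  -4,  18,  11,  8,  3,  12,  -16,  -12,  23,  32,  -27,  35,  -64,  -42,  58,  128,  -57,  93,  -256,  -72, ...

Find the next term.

151

Split by position mod 3: positions 1, 4, 7, … form one track, and each other residue class forms its own.
Stream A = 1, 11, 12, 23, 35, 58, 93: a Fibonacci-like recurrence a_n = a_{n-1} + a_{n-2}.
Stream B = -4, 8, -16, 32, -64, 128, -256: geometric with ratio -2.
Stream C = 18, 3, -12, -27, -42, -57, -72: linear: a_n = 33 − 15·n.
Position 22 → stream A, term 8 = 151.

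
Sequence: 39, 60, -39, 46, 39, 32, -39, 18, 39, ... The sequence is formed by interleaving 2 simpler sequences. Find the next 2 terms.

Positions 1, 3, 5, … form one subsequence and positions 2, 4, 6, … form another.
Subsequence A: 39, -39, 39, -39, 39. Alternating ±39.
Subsequence B: 60, 46, 32, 18. Subtracting 14 each time.
The 10th slot belongs to subsequence B; its 5th term is 4.
The 11th slot belongs to subsequence A; its 6th term is -39.

4, -39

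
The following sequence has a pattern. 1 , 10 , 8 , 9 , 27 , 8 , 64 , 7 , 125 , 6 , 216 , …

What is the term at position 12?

5

The terms cycle through 2 interleaved subsequences.
Track A is 1, 8, 27, 64, 125, 216, which is consecutive cubes n³ from n = 1.
Track B is 10, 9, 8, 7, 6, which is linear: a_n = 11 − n.
The 12th slot belongs to track B; its 6th term is 5.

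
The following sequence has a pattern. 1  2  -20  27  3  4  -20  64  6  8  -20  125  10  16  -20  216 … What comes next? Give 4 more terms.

The terms cycle through 4 interleaved subsequences.
Stream A: 1, 3, 6, 10. The triangular numbers T_1, T_2, ….
Stream B: 2, 4, 8, 16. Powers 2^1, 2^2, 2^3, ….
Stream C: -20, -20, -20, -20. The constant sequence -20.
Stream D: 27, 64, 125, 216. The cubes 3³, 4³, 5³, ….
Term 17 comes from stream A (its 5th entry): 15.
Position 18 falls in stream B as its term 5, giving 32.
Term 19 comes from stream C (its 5th entry): -20.
Term 20 comes from stream D (its 5th entry): 343.

15, 32, -20, 343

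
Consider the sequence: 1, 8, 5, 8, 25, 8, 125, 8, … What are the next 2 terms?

Taking every 2nd term gives 2 separate tracks.
Track A = 1, 5, 25, 125: multiplying by 5 each time.
Track B = 8, 8, 8, 8: constant 8.
Position 9 → track A, term 5 = 625.
Position 10 falls in track B as its term 5, giving 8.

625, 8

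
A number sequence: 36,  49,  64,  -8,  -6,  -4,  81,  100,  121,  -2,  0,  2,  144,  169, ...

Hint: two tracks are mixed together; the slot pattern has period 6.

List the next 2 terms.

196, 4

Positions follow the repeating pattern AAABBB; grouping by letter gives 2 tracks.
Stream A = 36, 49, 64, 81, 100, 121, 144, 169: perfect squares starting at 6².
Stream B = -8, -6, -4, -2, 0, 2: arithmetic, step +2.
Position 15 falls in stream A as its term 9, giving 196.
Position 16 → stream B, term 7 = 4.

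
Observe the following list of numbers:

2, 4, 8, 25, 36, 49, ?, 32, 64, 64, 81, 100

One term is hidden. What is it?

The slot pattern repeats as AAABBB (period 6), so there are 2 interleaved tracks.
Track A: 2, 4, 8, ?, 32, 64 — powers of 2.
Track B: 25, 36, 49, 64, 81, 100 — consecutive squares n² from n = 5.
The gap is track A's term 4; the rule gives 16.

16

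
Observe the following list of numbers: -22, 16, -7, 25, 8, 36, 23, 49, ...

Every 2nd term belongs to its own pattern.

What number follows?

38

Split by position mod 2 into 2 tracks.
Stream A: -22, -7, 8, 23. Arithmetic, step +15.
Stream B: 16, 25, 36, 49. Perfect squares starting at 4².
The 9th slot belongs to stream A; its 5th term is 38.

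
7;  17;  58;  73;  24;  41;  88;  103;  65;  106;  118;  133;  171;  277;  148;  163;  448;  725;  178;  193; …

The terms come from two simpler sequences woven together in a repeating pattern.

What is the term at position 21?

The slot pattern repeats as AABB (period 4), so there are 2 interleaved tracks.
Subsequence A is 7, 17, 24, 41, 65, 106, 171, 277, 448, 725, which is a Fibonacci-like recurrence a_n = a_{n-1} + a_{n-2}.
Subsequence B is 58, 73, 88, 103, 118, 133, 148, 163, 178, 193, which is linear: a_n = 43 + 15·n.
Term 21 comes from subsequence A (its 11th entry): 1173.

1173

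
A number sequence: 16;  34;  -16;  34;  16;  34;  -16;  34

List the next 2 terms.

16, 34

Split by position mod 2 into 2 tracks.
Stream A: 16, -16, 16, -16 (the oscillation 16·(−1)^(n+1)).
Stream B: 34, 34, 34, 34 (constant 34).
Position 9 falls in stream A as its term 5, giving 16.
The 10th slot belongs to stream B; its 5th term is 34.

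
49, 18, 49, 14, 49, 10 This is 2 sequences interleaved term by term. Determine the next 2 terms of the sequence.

The terms cycle through 2 interleaved subsequences.
Subsequence A is 49, 49, 49, which is the constant sequence 49.
Subsequence B is 18, 14, 10, which is subtracting 4 each time.
The 7th slot belongs to subsequence A; its 4th term is 49.
Term 8 comes from subsequence B (its 4th entry): 6.

49, 6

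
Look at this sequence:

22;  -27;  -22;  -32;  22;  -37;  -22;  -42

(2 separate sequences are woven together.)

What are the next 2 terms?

Positions 1, 3, 5, … form one subsequence and positions 2, 4, 6, … form another.
Subsequence A: 22, -22, 22, -22. Oscillating between 22 and -22.
Subsequence B: -27, -32, -37, -42. Arithmetic with common difference −5.
Term 9 comes from subsequence A (its 5th entry): 22.
Position 10 falls in subsequence B as its term 5, giving -47.

22, -47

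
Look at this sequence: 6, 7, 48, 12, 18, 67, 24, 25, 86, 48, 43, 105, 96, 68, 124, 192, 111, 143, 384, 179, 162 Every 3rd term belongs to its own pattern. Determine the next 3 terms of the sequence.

Read the sequence 3 terms at a time; column i is its own pattern.
Track A: 6, 12, 24, 48, 96, 192, 384 (multiplying by 2 each time).
Track B: 7, 18, 25, 43, 68, 111, 179 (each term equals the sum of the previous two).
Track C: 48, 67, 86, 105, 124, 143, 162 (linear: a_n = 29 + 19·n).
The 22nd slot belongs to track A; its 8th term is 768.
Position 23 falls in track B as its term 8, giving 290.
Position 24 → track C, term 8 = 181.

768, 290, 181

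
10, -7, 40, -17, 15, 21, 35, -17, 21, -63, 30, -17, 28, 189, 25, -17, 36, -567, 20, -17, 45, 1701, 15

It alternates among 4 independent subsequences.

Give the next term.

Taking every 4th term gives 4 separate tracks.
Track A: 10, 15, 21, 28, 36, 45. Triangular numbers n(n+1)/2 for n = 4, 5, ….
Track B: -7, 21, -63, 189, -567, 1701. A geometric progression (common ratio -3).
Track C: 40, 35, 30, 25, 20, 15. Linear: a_n = 45 − 5·n.
Track D: -17, -17, -17, -17, -17. The constant sequence -17.
Position 24 → track D, term 6 = -17.

-17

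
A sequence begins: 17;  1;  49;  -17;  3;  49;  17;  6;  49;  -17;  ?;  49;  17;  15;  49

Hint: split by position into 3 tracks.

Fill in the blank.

10

Split by position mod 3 into 3 tracks.
Stream A: 17, -17, 17, -17, 17. Alternating ±17.
Stream B: 1, 3, 6, ?, 15. Triangular numbers n(n+1)/2 for n = 1, 2, ….
Stream C: 49, 49, 49, 49, 49. Constant 49.
The gap is stream B's term 4; the rule gives 10.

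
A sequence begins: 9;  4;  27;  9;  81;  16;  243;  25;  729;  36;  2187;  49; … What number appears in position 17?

59049

Split by position mod 2 into 2 tracks.
Subsequence A: 9, 27, 81, 243, 729, 2187 — powers of 3.
Subsequence B: 4, 9, 16, 25, 36, 49 — perfect squares starting at 2².
The 17th slot belongs to subsequence A; its 9th term is 59049.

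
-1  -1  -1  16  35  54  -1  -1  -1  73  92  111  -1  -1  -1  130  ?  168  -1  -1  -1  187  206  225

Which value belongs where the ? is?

Reading positions in blocks of 6 reveals the pattern AAABBB — 2 tracks woven together.
Stream A is -1, -1, -1, -1, -1, -1, -1, -1, -1, -1, -1, -1, which is constant -1.
Stream B is 16, 35, 54, 73, 92, 111, 130, ?, 168, 187, 206, 225, which is arithmetic, step +19.
So the missing entry in stream B is 149.

149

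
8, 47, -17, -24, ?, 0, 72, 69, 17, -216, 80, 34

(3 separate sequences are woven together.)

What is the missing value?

58

Split by position mod 3 into 3 tracks.
Track A = 8, -24, 72, -216: geometric, ×-3 each step.
Track B = 47, ?, 69, 80: arithmetic, step +11.
Track C = -17, 0, 17, 34: arithmetic with common difference +17.
The gap is track B's term 2; the rule gives 58.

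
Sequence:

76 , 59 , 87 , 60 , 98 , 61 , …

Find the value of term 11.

The terms cycle through 2 interleaved subsequences.
Track A = 76, 87, 98: linear: a_n = 65 + 11·n.
Track B = 59, 60, 61: linear: a_n = 58 + n.
The 11th slot belongs to track A; its 6th term is 131.

131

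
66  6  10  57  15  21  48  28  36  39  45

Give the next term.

Reading positions in blocks of 3 reveals the pattern ABB — 2 tracks woven together.
Stream A = 66, 57, 48, 39: arithmetic, step −9.
Stream B = 6, 10, 15, 21, 28, 36, 45: the triangular numbers T_3, T_4, ….
Position 12 falls in stream B as its term 8, giving 55.

55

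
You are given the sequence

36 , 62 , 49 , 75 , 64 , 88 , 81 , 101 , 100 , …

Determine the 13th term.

144

Odd-indexed and even-indexed terms follow separate rules.
Stream A is 36, 49, 64, 81, 100, which is the squares 6², 7², 8², ….
Stream B is 62, 75, 88, 101, which is arithmetic, step +13.
Term 13 comes from stream A (its 7th entry): 144.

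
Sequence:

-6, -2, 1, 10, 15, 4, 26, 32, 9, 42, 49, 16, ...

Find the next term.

58

Read the sequence 3 terms at a time; column i is its own pattern.
Subsequence A = -6, 10, 26, 42: linear: a_n = -22 + 16·n.
Subsequence B = -2, 15, 32, 49: arithmetic, step +17.
Subsequence C = 1, 4, 9, 16: perfect squares starting at 1².
Term 13 comes from subsequence A (its 5th entry): 58.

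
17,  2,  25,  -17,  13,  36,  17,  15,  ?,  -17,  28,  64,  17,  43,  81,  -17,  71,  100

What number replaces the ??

49

Taking every 3rd term gives 3 separate tracks.
Subsequence A: 17, -17, 17, -17, 17, -17. The oscillation 17·(−1)^(n+1).
Subsequence B: 2, 13, 15, 28, 43, 71. Each term equals the sum of the previous two.
Subsequence C: 25, 36, ?, 64, 81, 100. Consecutive squares n² from n = 5.
Subsequence C's pattern makes the blank 49.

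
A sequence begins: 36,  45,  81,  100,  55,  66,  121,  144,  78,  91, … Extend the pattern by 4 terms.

The slot pattern repeats as AABB (period 4), so there are 2 interleaved tracks.
Subsequence A: 36, 45, 55, 66, 78, 91 (triangular numbers starting at T_8).
Subsequence B: 81, 100, 121, 144 (perfect squares starting at 9²).
Position 11 → subsequence B, term 5 = 169.
The 12th slot belongs to subsequence B; its 6th term is 196.
Position 13 → subsequence A, term 7 = 105.
The 14th slot belongs to subsequence A; its 8th term is 120.

169, 196, 105, 120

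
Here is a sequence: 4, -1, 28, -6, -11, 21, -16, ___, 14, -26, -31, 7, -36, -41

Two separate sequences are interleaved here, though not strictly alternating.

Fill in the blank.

-21

The slot pattern repeats as AAB (period 3), so there are 2 interleaved tracks.
Track A = 4, -1, -6, -11, -16, ?, -26, -31, -36, -41: arithmetic with common difference −5.
Track B = 28, 21, 14, 7: linear: a_n = 35 − 7·n.
Track A's pattern makes the blank -21.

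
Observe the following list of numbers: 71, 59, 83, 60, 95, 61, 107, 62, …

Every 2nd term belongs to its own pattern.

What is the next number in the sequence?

119

Split by position mod 2 into 2 tracks.
Subsequence A is 71, 83, 95, 107, which is arithmetic with common difference +12.
Subsequence B is 59, 60, 61, 62, which is arithmetic, step +1.
Position 9 falls in subsequence A as its term 5, giving 119.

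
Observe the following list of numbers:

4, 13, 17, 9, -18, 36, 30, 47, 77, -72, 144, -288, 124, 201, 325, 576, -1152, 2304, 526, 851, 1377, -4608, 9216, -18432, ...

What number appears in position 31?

9438

Positions follow the repeating pattern AAABBB; grouping by letter gives 2 tracks.
Track A = 4, 13, 17, 30, 47, 77, 124, 201, 325, 526, 851, 1377: each term equals the sum of the previous two.
Track B = 9, -18, 36, -72, 144, -288, 576, -1152, 2304, -4608, 9216, -18432: a geometric progression (common ratio -2).
Position 31 falls in track A as its term 16, giving 9438.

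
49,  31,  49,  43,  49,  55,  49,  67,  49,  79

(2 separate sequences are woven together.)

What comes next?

Taking every 2nd term gives 2 separate tracks.
Track A = 49, 49, 49, 49, 49: constant 49.
Track B = 31, 43, 55, 67, 79: linear: a_n = 19 + 12·n.
Term 11 comes from track A (its 6th entry): 49.

49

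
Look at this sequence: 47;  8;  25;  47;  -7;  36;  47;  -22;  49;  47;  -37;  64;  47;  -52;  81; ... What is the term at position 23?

-97

Read the sequence 3 terms at a time; column i is its own pattern.
Track A is 47, 47, 47, 47, 47, which is constant 47.
Track B is 8, -7, -22, -37, -52, which is linear: a_n = 23 − 15·n.
Track C is 25, 36, 49, 64, 81, which is consecutive squares n² from n = 5.
Position 23 → track B, term 8 = -97.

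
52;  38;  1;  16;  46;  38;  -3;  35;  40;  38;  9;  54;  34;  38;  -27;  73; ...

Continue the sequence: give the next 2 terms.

28, 38

Read the sequence 4 terms at a time; column i is its own pattern.
Subsequence A: 52, 46, 40, 34. Arithmetic, step −6.
Subsequence B: 38, 38, 38, 38. The constant sequence 38.
Subsequence C: 1, -3, 9, -27. A geometric progression (common ratio -3).
Subsequence D: 16, 35, 54, 73. Linear: a_n = -3 + 19·n.
Position 17 → subsequence A, term 5 = 28.
Position 18 falls in subsequence B as its term 5, giving 38.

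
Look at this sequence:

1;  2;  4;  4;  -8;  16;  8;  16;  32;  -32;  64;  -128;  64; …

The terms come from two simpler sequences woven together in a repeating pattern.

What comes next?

128

Positions follow the repeating pattern AAABBB; grouping by letter gives 2 tracks.
Subsequence A = 1, 2, 4, 8, 16, 32, 64: successive powers of 2.
Subsequence B = 4, -8, 16, -32, 64, -128: geometric, ×-2 each step.
Position 14 falls in subsequence A as its term 8, giving 128.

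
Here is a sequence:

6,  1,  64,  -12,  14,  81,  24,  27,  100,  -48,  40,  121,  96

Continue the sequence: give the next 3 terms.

Taking every 3rd term gives 3 separate tracks.
Subsequence A: 6, -12, 24, -48, 96. A geometric progression (common ratio -2).
Subsequence B: 1, 14, 27, 40. Arithmetic, step +13.
Subsequence C: 64, 81, 100, 121. Consecutive squares n² from n = 8.
Term 14 comes from subsequence B (its 5th entry): 53.
The 15th slot belongs to subsequence C; its 5th term is 144.
Position 16 falls in subsequence A as its term 6, giving -192.

53, 144, -192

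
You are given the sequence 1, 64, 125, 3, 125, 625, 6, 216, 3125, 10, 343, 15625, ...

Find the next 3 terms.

15, 512, 78125

Read the sequence 3 terms at a time; column i is its own pattern.
Subsequence A: 1, 3, 6, 10. Triangular numbers n(n+1)/2 for n = 1, 2, ….
Subsequence B: 64, 125, 216, 343. The cubes 4³, 5³, 6³, ….
Subsequence C: 125, 625, 3125, 15625. Powers 5^3, 5^4, 5^5, ….
Term 13 comes from subsequence A (its 5th entry): 15.
Position 14 falls in subsequence B as its term 5, giving 512.
Position 15 falls in subsequence C as its term 5, giving 78125.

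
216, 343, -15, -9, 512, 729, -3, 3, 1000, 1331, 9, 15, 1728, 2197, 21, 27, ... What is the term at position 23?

45

Positions follow the repeating pattern AABB; grouping by letter gives 2 tracks.
Track A: 216, 343, 512, 729, 1000, 1331, 1728, 2197. Perfect cubes starting at 6³.
Track B: -15, -9, -3, 3, 9, 15, 21, 27. Arithmetic, step +6.
Position 23 → track B, term 11 = 45.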